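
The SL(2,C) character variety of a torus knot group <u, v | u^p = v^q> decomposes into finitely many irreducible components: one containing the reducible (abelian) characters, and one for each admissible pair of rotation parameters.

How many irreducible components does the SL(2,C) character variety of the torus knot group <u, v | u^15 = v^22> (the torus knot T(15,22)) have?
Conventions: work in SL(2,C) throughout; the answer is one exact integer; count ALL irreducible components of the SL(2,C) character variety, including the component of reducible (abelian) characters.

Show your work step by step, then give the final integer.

148

Gamma = < u, v | u^15 = v^22 > (torus knot T(15,22)); the central element u^15 = v^22 acts as +I or -I in any irreducible SL(2,C) representation.
So on each irreducible component the traces are pinned: tr(u) = 2*cos(pi*alpha/15) with 1 <= alpha <= 14, tr(v) = 2*cos(pi*beta/22) with 1 <= beta <= 21.
u^15 = (-1)^alpha I and v^22 = (-1)^beta I must agree, so alpha and beta have equal parity.
Counting: 7 odd alphas x 11 odd betas + 7 even alphas x 10 even betas = 77 + 70 = 147.
That is 147 components of irreducible characters, and with the reducible (abelian) component the total is 148.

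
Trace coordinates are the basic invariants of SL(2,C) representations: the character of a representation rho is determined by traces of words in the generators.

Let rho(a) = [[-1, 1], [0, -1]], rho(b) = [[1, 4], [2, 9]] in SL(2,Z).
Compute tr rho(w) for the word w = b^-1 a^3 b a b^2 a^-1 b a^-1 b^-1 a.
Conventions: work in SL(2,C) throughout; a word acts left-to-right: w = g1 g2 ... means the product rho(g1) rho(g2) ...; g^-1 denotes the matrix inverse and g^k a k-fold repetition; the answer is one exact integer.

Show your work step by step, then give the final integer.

-136366

rho(b^-1) = [[9, -4], [-2, 1]]
... * rho(a) = [[-1, 1], [0, -1]]  ->  [[-9, 13], [2, -3]]
... * rho(a) = [[-1, 1], [0, -1]]  ->  [[9, -22], [-2, 5]]
... * rho(a) = [[-1, 1], [0, -1]]  ->  [[-9, 31], [2, -7]]
... * rho(b) = [[1, 4], [2, 9]]  ->  [[53, 243], [-12, -55]]
... * rho(a) = [[-1, 1], [0, -1]]  ->  [[-53, -190], [12, 43]]
... * rho(b) = [[1, 4], [2, 9]]  ->  [[-433, -1922], [98, 435]]
... * rho(b) = [[1, 4], [2, 9]]  ->  [[-4277, -19030], [968, 4307]]
... * rho(a^-1) = [[-1, -1], [0, -1]]  ->  [[4277, 23307], [-968, -5275]]
... * rho(b) = [[1, 4], [2, 9]]  ->  [[50891, 226871], [-11518, -51347]]
... * rho(a^-1) = [[-1, -1], [0, -1]]  ->  [[-50891, -277762], [11518, 62865]]
... * rho(b^-1) = [[9, -4], [-2, 1]]  ->  [[97505, -74198], [-22068, 16793]]
... * rho(a) = [[-1, 1], [0, -1]]  ->  [[-97505, 171703], [22068, -38861]]
tr = -97505 + -38861 = -136366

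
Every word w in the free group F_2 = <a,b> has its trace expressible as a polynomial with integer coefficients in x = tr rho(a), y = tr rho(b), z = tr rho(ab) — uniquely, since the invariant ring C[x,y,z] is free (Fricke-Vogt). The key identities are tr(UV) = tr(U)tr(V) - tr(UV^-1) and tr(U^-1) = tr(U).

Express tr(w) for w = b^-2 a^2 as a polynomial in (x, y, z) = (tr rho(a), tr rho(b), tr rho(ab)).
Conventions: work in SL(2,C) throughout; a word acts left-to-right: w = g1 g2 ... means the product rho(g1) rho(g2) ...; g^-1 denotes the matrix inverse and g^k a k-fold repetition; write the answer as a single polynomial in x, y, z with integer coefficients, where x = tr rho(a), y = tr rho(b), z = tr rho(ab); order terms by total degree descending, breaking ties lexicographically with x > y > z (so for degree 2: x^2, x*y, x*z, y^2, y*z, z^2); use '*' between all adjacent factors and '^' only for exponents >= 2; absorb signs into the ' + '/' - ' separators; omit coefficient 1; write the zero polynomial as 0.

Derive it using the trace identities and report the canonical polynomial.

apply: trace(a^2) = trace(a) trace(a) - trace(1) = x^2 - 2
trace(a^2 b) = trace(a) trace(b a) - trace(b) = x*z - y
use: trace(b^-1 a^2) = trace(a^2) trace(b) - trace(a^2 b) = x^2*y - x*z - y
trace(b^-2 a^2) = trace(b^-1 a^2) trace(b) - trace(b^-1 a^2 b) = x^2*y^2 - x*y*z - x^2 - y^2 + 2

x^2*y^2 - x*y*z - x^2 - y^2 + 2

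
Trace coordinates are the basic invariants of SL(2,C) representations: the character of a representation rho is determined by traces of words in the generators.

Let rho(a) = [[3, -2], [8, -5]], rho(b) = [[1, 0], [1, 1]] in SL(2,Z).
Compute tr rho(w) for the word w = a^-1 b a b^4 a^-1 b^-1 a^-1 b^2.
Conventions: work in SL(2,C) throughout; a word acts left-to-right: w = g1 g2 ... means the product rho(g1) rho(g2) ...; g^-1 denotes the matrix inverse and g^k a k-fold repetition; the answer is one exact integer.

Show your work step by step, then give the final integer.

rho(a^-1) = [[-5, 2], [-8, 3]]
... * rho(b) = [[1, 0], [1, 1]]  ->  [[-3, 2], [-5, 3]]
... * rho(a) = [[3, -2], [8, -5]]  ->  [[7, -4], [9, -5]]
... * rho(b) = [[1, 0], [1, 1]]  ->  [[3, -4], [4, -5]]
... * rho(b) = [[1, 0], [1, 1]]  ->  [[-1, -4], [-1, -5]]
... * rho(b) = [[1, 0], [1, 1]]  ->  [[-5, -4], [-6, -5]]
... * rho(b) = [[1, 0], [1, 1]]  ->  [[-9, -4], [-11, -5]]
... * rho(a^-1) = [[-5, 2], [-8, 3]]  ->  [[77, -30], [95, -37]]
... * rho(b^-1) = [[1, 0], [-1, 1]]  ->  [[107, -30], [132, -37]]
... * rho(a^-1) = [[-5, 2], [-8, 3]]  ->  [[-295, 124], [-364, 153]]
... * rho(b) = [[1, 0], [1, 1]]  ->  [[-171, 124], [-211, 153]]
... * rho(b) = [[1, 0], [1, 1]]  ->  [[-47, 124], [-58, 153]]
tr = -47 + 153 = 106

106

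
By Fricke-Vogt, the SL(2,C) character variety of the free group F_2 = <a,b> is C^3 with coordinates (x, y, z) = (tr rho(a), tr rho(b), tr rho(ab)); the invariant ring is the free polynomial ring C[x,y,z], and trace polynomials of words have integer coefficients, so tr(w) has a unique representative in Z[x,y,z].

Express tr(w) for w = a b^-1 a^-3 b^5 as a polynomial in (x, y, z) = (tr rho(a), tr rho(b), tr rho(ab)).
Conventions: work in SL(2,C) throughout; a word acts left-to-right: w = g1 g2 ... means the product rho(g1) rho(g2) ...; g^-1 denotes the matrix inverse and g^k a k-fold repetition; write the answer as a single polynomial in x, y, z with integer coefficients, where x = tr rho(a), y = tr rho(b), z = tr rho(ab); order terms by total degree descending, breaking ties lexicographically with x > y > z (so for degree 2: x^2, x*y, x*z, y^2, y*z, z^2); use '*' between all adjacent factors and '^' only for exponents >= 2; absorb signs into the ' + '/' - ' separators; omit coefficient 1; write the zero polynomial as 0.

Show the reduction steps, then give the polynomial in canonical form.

so trace(a b^2) = trace(b)*trace(a b) - trace(a)   [square of b] = y*z - x
trace(b^2 a b) = trace(b)*trace(a b^2) - trace(a b)   [square of b] = y^2*z - x*y - z
trace(b^4 a) = trace(b)*trace(b^2 a b) - trace(b^2 a)   [square of b] = y^3*z - x*y^2 - 2*y*z + x
trace(b^2) = trace(b)*trace(b) - trace(1)   [square of b] = y^2 - 2
so trace(a^2 b^2) = trace(a)*trace(b^2 a) - trace(b^2)   [square of a] = x*y*z - x^2 - y^2 + 2
trace(a^2 b) = trace(a)*trace(b a) - trace(b)   [square of a] = x*z - y
reduce: trace(b a^2 b^2) = trace(b)*trace(a^2 b^2) - trace(a^2 b)   [square of b] = x*y^2*z - x^2*y - y^3 - x*z + 3*y
so trace(a^2 b^4) = trace(b)*trace(b a^2 b^2) - trace(b a^2 b)   [square of b] = x*y^3*z - x^2*y^2 - y^4 - 2*x*y*z + x^2 + 4*y^2 - 2
trace(a b^5 a) = trace(b)*trace(a^2 b^4) - trace(a^2 b^3)   [square of b] = x*y^4*z - x^2*y^3 - y^5 - 3*x*y^2*z + 2*x^2*y + 5*y^3 + x*z - 5*y
reduce: trace(a b a b) = trace(a b)*trace(a b) - trace(1)   [split at a repeated a] = z^2 - 2
trace(a b a b^2) = trace(b)*trace(a b a b) - trace(a b a)   [square of b] = y*z^2 - x*z - y
reduce: trace(b^2 a b a b) = trace(b)*trace(a b a b^2) - trace(a b a b)   [square of b] = y^2*z^2 - x*y*z - y^2 - z^2 + 2
so trace(b^2 a b a b^2) = trace(b)*trace(b^2 a b a b) - trace(b^2 a b a)   [square of b] = y^3*z^2 - x*y^2*z - y^3 - 2*y*z^2 + x*z + 3*y
trace(a b^5 a b) = trace(b)*trace(b^2 a b a b^2) - trace(b^2 a b a b)   [square of b] = y^4*z^2 - x*y^3*z - y^4 - 3*y^2*z^2 + 2*x*y*z + 4*y^2 + z^2 - 2
reduce: trace(b^5 a b^-1 a) = trace(a b^5 a)*trace(b) - trace(a b^5 a b)   [inverse elimination on b] = x*y^5*z - x^2*y^4 - y^6 - y^4*z^2 - 2*x*y^3*z + 2*x^2*y^2 + 6*y^4 + 3*y^2*z^2 - x*y*z - 9*y^2 - z^2 + 2
trace(b^5 a b^-1 a^-1) = trace(b^5 a b^-1)*trace(a) - trace(b^5 a b^-1 a)   [inverse elimination on a] = -x*y^5*z + x^2*y^4 + y^6 + y^4*z^2 + 3*x*y^3*z - 3*x^2*y^2 - 6*y^4 - 3*y^2*z^2 - x*y*z + x^2 + 9*y^2 + z^2 - 2
trace(b^5 a b^-1 a^-2) = trace(b^5 a b^-1 a^-1)*trace(a) - trace(b^5 a b^-1)   [inverse elimination on a] = -x^2*y^5*z + x^3*y^4 + x*y^6 + x*y^4*z^2 + 3*x^2*y^3*z - 3*x^3*y^2 - 6*x*y^4 - 3*x*y^2*z^2 - x^2*y*z - y^3*z + x^3 + 10*x*y^2 + x*z^2 + 2*y*z - 3*x
so trace(a b^-1 a^-3 b^5) = trace(b^5 a b^-1 a^-2)*trace(a) - trace(b^5 a b^-1 a^-1)   [inverse elimination on a] = -x^3*y^5*z + x^4*y^4 + x^2*y^6 + x^2*y^4*z^2 + 3*x^3*y^3*z + x*y^5*z - 3*x^4*y^2 - 7*x^2*y^4 - 3*x^2*y^2*z^2 - y^6 - y^4*z^2 - x^3*y*z - 4*x*y^3*z + x^4 + 13*x^2*y^2 + x^2*z^2 + 6*y^4 + 3*y^2*z^2 + 3*x*y*z - 4*x^2 - 9*y^2 - z^2 + 2

-x^3*y^5*z + x^4*y^4 + x^2*y^6 + x^2*y^4*z^2 + 3*x^3*y^3*z + x*y^5*z - 3*x^4*y^2 - 7*x^2*y^4 - 3*x^2*y^2*z^2 - y^6 - y^4*z^2 - x^3*y*z - 4*x*y^3*z + x^4 + 13*x^2*y^2 + x^2*z^2 + 6*y^4 + 3*y^2*z^2 + 3*x*y*z - 4*x^2 - 9*y^2 - z^2 + 2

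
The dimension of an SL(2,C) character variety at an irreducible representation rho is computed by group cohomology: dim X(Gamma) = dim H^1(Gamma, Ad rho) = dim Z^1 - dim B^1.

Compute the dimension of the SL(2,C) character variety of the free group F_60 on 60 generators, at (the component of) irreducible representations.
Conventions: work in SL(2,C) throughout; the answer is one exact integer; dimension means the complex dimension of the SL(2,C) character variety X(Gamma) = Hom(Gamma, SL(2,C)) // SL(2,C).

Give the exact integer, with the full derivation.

177

The free group F_60: 60 generators, no relators.
So Z^1 = (sl_2)^60 in full: dim Z^1 = 180.
At an irreducible rho the centralizer of the image in sl_2 is 0, so the coboundary map sl_2 -> Z^1 is injective: dim B^1 = 3.
Therefore dim X = 180 - 3 = 177.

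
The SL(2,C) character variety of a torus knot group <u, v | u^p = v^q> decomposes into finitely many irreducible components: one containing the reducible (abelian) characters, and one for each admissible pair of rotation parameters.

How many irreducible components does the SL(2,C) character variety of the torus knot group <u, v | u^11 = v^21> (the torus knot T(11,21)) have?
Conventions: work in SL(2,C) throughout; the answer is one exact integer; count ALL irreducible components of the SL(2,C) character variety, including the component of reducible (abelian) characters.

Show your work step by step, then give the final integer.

For T(11,21): irreducibility forces the central element u^11 = v^21 to one of +I, -I.
This locks tr(u) to 2*cos(pi*alpha/11), alpha in 1..10, and tr(v) to 2*cos(pi*beta/21), beta in 1..20, on each component of irreducible characters.
u^11 = (-1)^alpha I and v^21 = (-1)^beta I must agree, so alpha and beta have equal parity.
Counting: 5 odd alphas x 10 odd betas + 5 even alphas x 10 even betas = 50 + 50 = 100.
Total: 100 irreducible-character components + 1 reducible (abelian) component = 101.

101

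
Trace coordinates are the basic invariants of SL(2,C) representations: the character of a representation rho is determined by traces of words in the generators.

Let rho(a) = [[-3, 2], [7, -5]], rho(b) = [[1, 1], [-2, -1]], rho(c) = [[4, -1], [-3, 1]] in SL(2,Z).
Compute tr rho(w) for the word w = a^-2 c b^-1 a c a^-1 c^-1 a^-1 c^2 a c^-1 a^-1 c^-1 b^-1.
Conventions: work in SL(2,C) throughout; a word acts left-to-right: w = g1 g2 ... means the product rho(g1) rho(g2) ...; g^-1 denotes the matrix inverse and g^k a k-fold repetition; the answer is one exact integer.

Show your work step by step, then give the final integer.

rho(a^-1) = [[-5, -2], [-7, -3]]
... * rho(a^-1) = [[-5, -2], [-7, -3]]  ->  [[39, 16], [56, 23]]
... * rho(c) = [[4, -1], [-3, 1]]  ->  [[108, -23], [155, -33]]
... * rho(b^-1) = [[-1, -1], [2, 1]]  ->  [[-154, -131], [-221, -188]]
... * rho(a) = [[-3, 2], [7, -5]]  ->  [[-455, 347], [-653, 498]]
... * rho(c) = [[4, -1], [-3, 1]]  ->  [[-2861, 802], [-4106, 1151]]
... * rho(a^-1) = [[-5, -2], [-7, -3]]  ->  [[8691, 3316], [12473, 4759]]
... * rho(c^-1) = [[1, 1], [3, 4]]  ->  [[18639, 21955], [26750, 31509]]
... * rho(a^-1) = [[-5, -2], [-7, -3]]  ->  [[-246880, -103143], [-354313, -148027]]
... * rho(c) = [[4, -1], [-3, 1]]  ->  [[-678091, 143737], [-973171, 206286]]
... * rho(c) = [[4, -1], [-3, 1]]  ->  [[-3143575, 821828], [-4511542, 1179457]]
... * rho(a) = [[-3, 2], [7, -5]]  ->  [[15183521, -10396290], [21790825, -14920369]]
... * rho(c^-1) = [[1, 1], [3, 4]]  ->  [[-16005349, -26401639], [-22970282, -37890651]]
... * rho(a^-1) = [[-5, -2], [-7, -3]]  ->  [[264838218, 111215615], [380085967, 159612517]]
... * rho(c^-1) = [[1, 1], [3, 4]]  ->  [[598485063, 709700678], [858923518, 1018536035]]
... * rho(b^-1) = [[-1, -1], [2, 1]]  ->  [[820916293, 111215615], [1178148552, 159612517]]
tr = 820916293 + 159612517 = 980528810

980528810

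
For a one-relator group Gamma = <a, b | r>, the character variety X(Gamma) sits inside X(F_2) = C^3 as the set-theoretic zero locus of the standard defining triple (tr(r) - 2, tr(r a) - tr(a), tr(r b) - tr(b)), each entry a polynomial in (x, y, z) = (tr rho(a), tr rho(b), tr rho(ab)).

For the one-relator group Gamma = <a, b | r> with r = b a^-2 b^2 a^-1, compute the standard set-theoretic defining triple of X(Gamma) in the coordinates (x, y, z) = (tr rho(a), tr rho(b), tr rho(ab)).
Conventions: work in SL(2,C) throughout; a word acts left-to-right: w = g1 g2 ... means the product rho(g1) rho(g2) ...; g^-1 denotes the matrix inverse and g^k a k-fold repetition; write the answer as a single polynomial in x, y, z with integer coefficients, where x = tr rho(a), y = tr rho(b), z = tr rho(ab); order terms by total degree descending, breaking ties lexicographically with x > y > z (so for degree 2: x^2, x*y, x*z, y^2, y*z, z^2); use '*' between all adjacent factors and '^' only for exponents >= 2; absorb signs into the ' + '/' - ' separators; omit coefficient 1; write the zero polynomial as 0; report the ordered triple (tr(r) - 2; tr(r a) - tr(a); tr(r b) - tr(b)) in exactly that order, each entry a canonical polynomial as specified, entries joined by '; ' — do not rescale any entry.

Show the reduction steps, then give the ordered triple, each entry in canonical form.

trace(b^2) = trace(b)*trace(b) - trace(1)   [square of b] = y^2 - 2
so trace(b^3) = trace(b)*trace(b^2) - trace(b)   [square of b] = y^3 - 3*y
reduce: trace(a b^2) = trace(b)*trace(a b) - trace(a)   [square of b] = y*z - x
so trace(b^3 a) = trace(b)*trace(a b^2) - trace(a b)   [square of b] = y^2*z - x*y - z
trace(b^3 a^-1) = trace(b^3)*trace(a) - trace(b^3 a)   [inverse elimination on a] = x*y^3 - y^2*z - 2*x*y + z
reduce: trace(b a^-2 b^2) = trace(b^3 a^-1)*trace(a) - trace(b^3)   [inverse elimination on a] = x^2*y^3 - x*y^2*z - 2*x^2*y - y^3 + x*z + 3*y
trace(a b a b) = trace(b a)*trace(b a) - trace(1)   [split at a repeated b] = z^2 - 2
trace(a b a) = trace(a)*trace(b a) - trace(b)   [square of a] = x*z - y
trace(b^2 a b a) = trace(b)*trace(a b a b) - trace(a b a)   [square of b] = y*z^2 - x*z - y
reduce: trace(b^2 a b a^-1) = trace(b^2 a b)*trace(a) - trace(b^2 a b a)   [inverse elimination on a] = x*y^2*z - x^2*y - y*z^2 + y
so trace(b a^-2 b^2 a) = trace(b^2 a b a^-1)*trace(a) - trace(b^2 a b)   [inverse elimination on a] = x^2*y^2*z - x^3*y - x*y*z^2 - y^2*z + 2*x*y + z
so trace(b a^-2 b^2 a^-1) = trace(b a^-2 b^2)*trace(a) - trace(b a^-2 b^2 a)   [inverse elimination on a] = x^3*y^3 - 2*x^2*y^2*z - x^3*y - x*y^3 + x*y*z^2 + x^2*z + y^2*z + x*y - z
so trace(b^4) = trace(b)*trace(b^3) - trace(b^2) = y^4 - 4*y^2 + 2
trace(b^4 a) = trace(b)*trace(a b^3) - trace(a b^2) = y^3*z - x*y^2 - 2*y*z + x
reduce: trace(b^4 a^-1) = trace(b^4)*trace(a) - trace(b^4 a) = x*y^4 - y^3*z - 3*x*y^2 + 2*y*z + x
reduce: trace(b^2 a^-2 b^2) = trace(b^4 a^-1)*trace(a) - trace(b^4) = x^2*y^4 - x*y^3*z - 3*x^2*y^2 - y^4 + 2*x*y*z + x^2 + 4*y^2 - 2
trace(a^2) = trace(a)*trace(a) - trace(1) = x^2 - 2
trace(a b^2 a) = trace(b)*trace(a^2 b) - trace(a^2) = x*y*z - x^2 - y^2 + 2
trace(b^2 a b^2 a) = trace(b)*trace(a b^2 a b) - trace(a b^2 a) = y^2*z^2 - 2*x*y*z + x^2 - 2
reduce: trace(b^2 a b^2 a^-1) = trace(b^2 a b^2)*trace(a) - trace(b^2 a b^2 a) = x*y^3*z - x^2*y^2 - y^2*z^2 + 2
so trace(b^2 a^-2 b^2 a) = trace(b^2 a b^2 a^-1)*trace(a) - trace(b^2 a b^2) = x^2*y^3*z - x^3*y^2 - x*y^2*z^2 - y^3*z + x*y^2 + 2*y*z + x
trace(b a^-2 b^2 a^-1 b) = trace(b^2 a^-2 b^2)*trace(a) - trace(b^2 a^-2 b^2 a) = x^3*y^4 - 2*x^2*y^3*z - 2*x^3*y^2 - x*y^4 + x*y^2*z^2 + 2*x^2*y*z + y^3*z + x^3 + 3*x*y^2 - 2*y*z - 3*x
assemble the triple (trace(r) - 2; trace(r a) - x; trace(r b) - y)

x^3*y^3 - 2*x^2*y^2*z - x^3*y - x*y^3 + x*y*z^2 + x^2*z + y^2*z + x*y - z - 2; x^2*y^3 - x*y^2*z - 2*x^2*y - y^3 + x*z - x + 3*y; x^3*y^4 - 2*x^2*y^3*z - 2*x^3*y^2 - x*y^4 + x*y^2*z^2 + 2*x^2*y*z + y^3*z + x^3 + 3*x*y^2 - 2*y*z - 3*x - y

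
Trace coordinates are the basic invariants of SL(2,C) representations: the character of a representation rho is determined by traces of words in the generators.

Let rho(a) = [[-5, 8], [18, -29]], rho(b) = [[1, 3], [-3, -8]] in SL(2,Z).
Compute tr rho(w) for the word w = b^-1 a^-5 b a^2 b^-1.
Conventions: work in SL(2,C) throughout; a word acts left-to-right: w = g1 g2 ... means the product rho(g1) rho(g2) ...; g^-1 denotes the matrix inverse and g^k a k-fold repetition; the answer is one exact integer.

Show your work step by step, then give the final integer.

rho(b^-1) = [[-8, -3], [3, 1]]
... * rho(a^-1) = [[-29, -8], [-18, -5]]  ->  [[286, 79], [-105, -29]]
... * rho(a^-1) = [[-29, -8], [-18, -5]]  ->  [[-9716, -2683], [3567, 985]]
... * rho(a^-1) = [[-29, -8], [-18, -5]]  ->  [[330058, 91143], [-121173, -33461]]
... * rho(a^-1) = [[-29, -8], [-18, -5]]  ->  [[-11212256, -3096179], [4116315, 1136689]]
... * rho(a^-1) = [[-29, -8], [-18, -5]]  ->  [[380886646, 105178943], [-139833537, -38613965]]
... * rho(b) = [[1, 3], [-3, -8]]  ->  [[65349817, 301228394], [-23991642, -110588891]]
... * rho(a) = [[-5, 8], [18, -29]]  ->  [[5095362007, -8212824890], [-1870641828, 3015144703]]
... * rho(a) = [[-5, 8], [18, -29]]  ->  [[-173307658055, 278934817866], [63625813794, -102404331011]]
... * rho(b^-1) = [[-8, -3], [3, 1]]  ->  [[2223265718038, 798857792031], [-816219503385, -293281772393]]
tr = 2223265718038 + -293281772393 = 1929983945645

1929983945645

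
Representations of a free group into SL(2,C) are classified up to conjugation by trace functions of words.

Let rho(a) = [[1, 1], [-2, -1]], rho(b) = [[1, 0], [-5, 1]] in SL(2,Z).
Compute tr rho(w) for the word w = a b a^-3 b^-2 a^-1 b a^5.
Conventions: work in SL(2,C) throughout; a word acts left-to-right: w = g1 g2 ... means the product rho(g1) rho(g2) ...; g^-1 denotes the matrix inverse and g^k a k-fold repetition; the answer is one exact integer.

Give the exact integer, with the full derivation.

rho(a) = [[1, 1], [-2, -1]]
... * rho(b) = [[1, 0], [-5, 1]]  ->  [[-4, 1], [3, -1]]
... * rho(a^-1) = [[-1, -1], [2, 1]]  ->  [[6, 5], [-5, -4]]
... * rho(a^-1) = [[-1, -1], [2, 1]]  ->  [[4, -1], [-3, 1]]
... * rho(a^-1) = [[-1, -1], [2, 1]]  ->  [[-6, -5], [5, 4]]
... * rho(b^-1) = [[1, 0], [5, 1]]  ->  [[-31, -5], [25, 4]]
... * rho(b^-1) = [[1, 0], [5, 1]]  ->  [[-56, -5], [45, 4]]
... * rho(a^-1) = [[-1, -1], [2, 1]]  ->  [[46, 51], [-37, -41]]
... * rho(b) = [[1, 0], [-5, 1]]  ->  [[-209, 51], [168, -41]]
... * rho(a) = [[1, 1], [-2, -1]]  ->  [[-311, -260], [250, 209]]
... * rho(a) = [[1, 1], [-2, -1]]  ->  [[209, -51], [-168, 41]]
... * rho(a) = [[1, 1], [-2, -1]]  ->  [[311, 260], [-250, -209]]
... * rho(a) = [[1, 1], [-2, -1]]  ->  [[-209, 51], [168, -41]]
... * rho(a) = [[1, 1], [-2, -1]]  ->  [[-311, -260], [250, 209]]
tr = -311 + 209 = -102

-102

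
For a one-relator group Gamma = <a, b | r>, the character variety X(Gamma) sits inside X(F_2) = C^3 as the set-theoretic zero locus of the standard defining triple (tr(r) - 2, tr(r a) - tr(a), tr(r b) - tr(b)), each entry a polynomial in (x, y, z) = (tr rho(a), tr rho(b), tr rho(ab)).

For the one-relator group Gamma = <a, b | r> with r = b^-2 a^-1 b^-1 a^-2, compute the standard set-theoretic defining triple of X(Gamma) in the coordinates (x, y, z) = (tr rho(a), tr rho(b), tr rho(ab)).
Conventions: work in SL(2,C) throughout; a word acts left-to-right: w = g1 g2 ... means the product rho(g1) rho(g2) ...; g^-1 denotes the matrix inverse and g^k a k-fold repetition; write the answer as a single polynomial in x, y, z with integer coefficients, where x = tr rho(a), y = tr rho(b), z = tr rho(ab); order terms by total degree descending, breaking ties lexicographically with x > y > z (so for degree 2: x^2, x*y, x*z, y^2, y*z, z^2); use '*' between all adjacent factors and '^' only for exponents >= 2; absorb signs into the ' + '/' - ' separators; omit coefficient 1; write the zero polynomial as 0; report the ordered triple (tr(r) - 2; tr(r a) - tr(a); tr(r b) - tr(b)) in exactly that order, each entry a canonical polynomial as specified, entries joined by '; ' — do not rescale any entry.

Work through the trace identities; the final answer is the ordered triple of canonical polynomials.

trace(b^-1) = trace(b) = y
trace(b^-1 a) = trace(a)*trace(b) - trace(a b)   [inverse elimination on b] = x*y - z
trace(b^-1 a^-1) = trace(b^-1)*trace(a) - trace(b^-1 a)   [inverse elimination on a] = z
so trace(a^-2 b^-1) = trace(b^-1 a^-1)*trace(a) - trace(b^-1)   [inverse elimination on a] = x*z - y
trace(a^-2) = trace(a^-1)*trace(a) - trace(1)   [inverse elimination on a] = x^2 - 2
so trace(a^-1 b^-2 a^-1) = trace(a^-2 b^-1)*trace(b) - trace(a^-2)   [inverse elimination on b] = x*y*z - x^2 - y^2 + 2
trace(a b a b) = trace(a b)*trace(a b) - trace(1)   [split at a repeated a] = z^2 - 2
trace(b^-1 a b a) = trace(a b a)*trace(b) - trace(a b a b)   [inverse elimination on b] = x*y*z - y^2 - z^2 + 2
trace(b a b^-2 a) = trace(b^-1 a b a)*trace(b) - trace(b^-1 a b a b)   [inverse elimination on b] = x*y^2*z - y^3 - y*z^2 - x*z + 3*y
trace(b^-2 a^-1 b a) = trace(b a b^-2)*trace(a) - trace(b a b^-2 a)   [inverse elimination on a] = -x*y^2*z + x^2*y + y^3 + y*z^2 - 3*y
trace(a^-1 b^-2 a^-1 b) = trace(b^-2 a^-1 b)*trace(a) - trace(b^-2 a^-1 b a)   [inverse elimination on a] = x*y^2*z - x^2*y - y^3 - y*z^2 + x*z + 3*y
reduce: trace(b^-2 a^-1 b^-1 a^-1) = trace(a^-1 b^-2 a^-1)*trace(b) - trace(a^-1 b^-2 a^-1 b)   [inverse elimination on b] = y*z^2 - x*z - y
reduce: trace(b^-2 a^-1) = trace(a^-1 b^-1)*trace(b) - trace(a^-1)   [inverse elimination on b] = y*z - x
reduce: trace(b^-2 a^-1 b^-1) = trace(b^-2 a^-1)*trace(b) - trace(b^-2 a^-1 b)   [inverse elimination on b] = y^2*z - x*y - z
trace(b^-2 a^-1 b^-1 a^-2) = trace(b^-2 a^-1 b^-1 a^-1)*trace(a) - trace(b^-2 a^-1 b^-1)   [inverse elimination on a] = x*y*z^2 - x^2*z - y^2*z + z
trace(b^-1 a^-1 b^-1 a^-2) = trace(b^-1 a^-1 b^-1 a^-1)*trace(a) - trace(b^-1 a^-1 b^-1) = x*z^2 - y*z - x
assemble the triple (trace(r) - 2; trace(r a) - x; trace(r b) - y)

x*y*z^2 - x^2*z - y^2*z + z - 2; y*z^2 - x*z - x - y; x*z^2 - y*z - x - y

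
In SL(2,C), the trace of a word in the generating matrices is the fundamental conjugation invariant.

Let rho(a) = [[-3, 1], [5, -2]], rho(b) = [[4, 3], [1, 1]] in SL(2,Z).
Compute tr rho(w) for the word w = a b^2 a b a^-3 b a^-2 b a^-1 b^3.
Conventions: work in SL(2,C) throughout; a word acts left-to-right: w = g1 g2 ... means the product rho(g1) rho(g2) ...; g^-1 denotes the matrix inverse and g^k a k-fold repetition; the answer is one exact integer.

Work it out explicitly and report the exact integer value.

2260259902

rho(a) = [[-3, 1], [5, -2]]
... * rho(b) = [[4, 3], [1, 1]]  ->  [[-11, -8], [18, 13]]
... * rho(b) = [[4, 3], [1, 1]]  ->  [[-52, -41], [85, 67]]
... * rho(a) = [[-3, 1], [5, -2]]  ->  [[-49, 30], [80, -49]]
... * rho(b) = [[4, 3], [1, 1]]  ->  [[-166, -117], [271, 191]]
... * rho(a^-1) = [[-2, -1], [-5, -3]]  ->  [[917, 517], [-1497, -844]]
... * rho(a^-1) = [[-2, -1], [-5, -3]]  ->  [[-4419, -2468], [7214, 4029]]
... * rho(a^-1) = [[-2, -1], [-5, -3]]  ->  [[21178, 11823], [-34573, -19301]]
... * rho(b) = [[4, 3], [1, 1]]  ->  [[96535, 75357], [-157593, -123020]]
... * rho(a^-1) = [[-2, -1], [-5, -3]]  ->  [[-569855, -322606], [930286, 526653]]
... * rho(a^-1) = [[-2, -1], [-5, -3]]  ->  [[2752740, 1537673], [-4493837, -2510245]]
... * rho(b) = [[4, 3], [1, 1]]  ->  [[12548633, 9795893], [-20485593, -15991756]]
... * rho(a^-1) = [[-2, -1], [-5, -3]]  ->  [[-74076731, -41936312], [120929966, 68460861]]
... * rho(b) = [[4, 3], [1, 1]]  ->  [[-338243236, -264166505], [552180725, 431250759]]
... * rho(b) = [[4, 3], [1, 1]]  ->  [[-1617139449, -1278896213], [2639973659, 2087792934]]
... * rho(b) = [[4, 3], [1, 1]]  ->  [[-7747454009, -6130314560], [12647687570, 10007713911]]
tr = -7747454009 + 10007713911 = 2260259902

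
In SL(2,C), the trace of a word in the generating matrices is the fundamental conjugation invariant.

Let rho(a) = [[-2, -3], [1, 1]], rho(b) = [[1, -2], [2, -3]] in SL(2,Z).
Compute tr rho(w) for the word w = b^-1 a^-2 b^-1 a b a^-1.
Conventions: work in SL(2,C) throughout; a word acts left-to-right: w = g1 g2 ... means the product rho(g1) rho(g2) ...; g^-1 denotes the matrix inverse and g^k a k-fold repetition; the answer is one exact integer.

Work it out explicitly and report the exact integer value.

2955

rho(b^-1) = [[-3, 2], [-2, 1]]
... * rho(a^-1) = [[1, 3], [-1, -2]]  ->  [[-5, -13], [-3, -8]]
... * rho(a^-1) = [[1, 3], [-1, -2]]  ->  [[8, 11], [5, 7]]
... * rho(b^-1) = [[-3, 2], [-2, 1]]  ->  [[-46, 27], [-29, 17]]
... * rho(a) = [[-2, -3], [1, 1]]  ->  [[119, 165], [75, 104]]
... * rho(b) = [[1, -2], [2, -3]]  ->  [[449, -733], [283, -462]]
... * rho(a^-1) = [[1, 3], [-1, -2]]  ->  [[1182, 2813], [745, 1773]]
tr = 1182 + 1773 = 2955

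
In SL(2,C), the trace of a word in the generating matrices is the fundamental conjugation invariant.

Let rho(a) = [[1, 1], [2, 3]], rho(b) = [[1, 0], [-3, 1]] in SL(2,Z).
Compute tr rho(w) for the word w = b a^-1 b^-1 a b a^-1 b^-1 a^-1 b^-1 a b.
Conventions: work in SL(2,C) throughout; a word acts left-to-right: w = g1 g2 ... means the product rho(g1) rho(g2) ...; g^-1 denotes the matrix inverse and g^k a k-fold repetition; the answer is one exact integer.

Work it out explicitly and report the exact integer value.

rho(b) = [[1, 0], [-3, 1]]
... * rho(a^-1) = [[3, -1], [-2, 1]]  ->  [[3, -1], [-11, 4]]
... * rho(b^-1) = [[1, 0], [3, 1]]  ->  [[0, -1], [1, 4]]
... * rho(a) = [[1, 1], [2, 3]]  ->  [[-2, -3], [9, 13]]
... * rho(b) = [[1, 0], [-3, 1]]  ->  [[7, -3], [-30, 13]]
... * rho(a^-1) = [[3, -1], [-2, 1]]  ->  [[27, -10], [-116, 43]]
... * rho(b^-1) = [[1, 0], [3, 1]]  ->  [[-3, -10], [13, 43]]
... * rho(a^-1) = [[3, -1], [-2, 1]]  ->  [[11, -7], [-47, 30]]
... * rho(b^-1) = [[1, 0], [3, 1]]  ->  [[-10, -7], [43, 30]]
... * rho(a) = [[1, 1], [2, 3]]  ->  [[-24, -31], [103, 133]]
... * rho(b) = [[1, 0], [-3, 1]]  ->  [[69, -31], [-296, 133]]
tr = 69 + 133 = 202

202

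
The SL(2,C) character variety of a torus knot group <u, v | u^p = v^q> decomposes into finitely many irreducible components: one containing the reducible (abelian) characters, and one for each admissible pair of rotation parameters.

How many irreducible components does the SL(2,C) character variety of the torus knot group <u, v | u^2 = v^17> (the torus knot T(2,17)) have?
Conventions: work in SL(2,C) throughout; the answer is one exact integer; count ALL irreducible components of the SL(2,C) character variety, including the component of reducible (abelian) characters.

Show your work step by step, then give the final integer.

9

For T(2,17): irreducibility forces the central element u^2 = v^17 to one of +I, -I.
This locks tr(u) to 2*cos(pi*alpha/2), alpha in 1..1, and tr(v) to 2*cos(pi*beta/17), beta in 1..16, on each component of irreducible characters.
Consistency of u^2 = (-1)^alpha I with v^17 = (-1)^beta I forces alpha = beta (mod 2).
count pairs: odd alpha (1 choices) x odd beta (8), plus even alpha (0) x even beta (8): 1*8 + 0*8 = 8.
Total: 8 irreducible-character components + 1 reducible (abelian) component = 9.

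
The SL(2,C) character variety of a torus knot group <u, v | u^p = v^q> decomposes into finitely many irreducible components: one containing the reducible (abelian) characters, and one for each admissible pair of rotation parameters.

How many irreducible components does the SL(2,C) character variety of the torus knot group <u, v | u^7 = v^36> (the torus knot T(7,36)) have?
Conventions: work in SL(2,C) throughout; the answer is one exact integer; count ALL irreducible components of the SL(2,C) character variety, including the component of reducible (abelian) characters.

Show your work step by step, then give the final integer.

106

In the torus knot group T(7,36), u^7 = v^36 is central, so an irreducible representation sends it to +I or -I (Schur).
On an irreducible component, tr(u) is locked at 2*cos(pi*alpha/7) for some alpha in 1..6, and tr(v) at 2*cos(pi*beta/36) for some beta in 1..35.
The two central values (-1)^alpha I and (-1)^beta I must be the same matrix, so alpha and beta share a parity.
Enumerate parity-matched pairs: 3*18 odd-odd plus 3*17 even-even gives 105.
components with irreducible characters: 105; plus the single component of reducible (abelian) characters: total 106.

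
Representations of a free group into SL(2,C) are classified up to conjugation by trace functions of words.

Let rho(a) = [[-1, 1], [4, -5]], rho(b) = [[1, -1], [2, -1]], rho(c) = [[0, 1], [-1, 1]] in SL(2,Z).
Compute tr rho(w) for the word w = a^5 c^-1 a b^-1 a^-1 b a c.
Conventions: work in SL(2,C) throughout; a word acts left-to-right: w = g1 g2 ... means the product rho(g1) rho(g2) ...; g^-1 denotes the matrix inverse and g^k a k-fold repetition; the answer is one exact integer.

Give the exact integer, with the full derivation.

322113

rho(a) = [[-1, 1], [4, -5]]
... * rho(a) = [[-1, 1], [4, -5]]  ->  [[5, -6], [-24, 29]]
... * rho(a) = [[-1, 1], [4, -5]]  ->  [[-29, 35], [140, -169]]
... * rho(a) = [[-1, 1], [4, -5]]  ->  [[169, -204], [-816, 985]]
... * rho(a) = [[-1, 1], [4, -5]]  ->  [[-985, 1189], [4756, -5741]]
... * rho(c^-1) = [[1, -1], [1, 0]]  ->  [[204, 985], [-985, -4756]]
... * rho(a) = [[-1, 1], [4, -5]]  ->  [[3736, -4721], [-18039, 22795]]
... * rho(b^-1) = [[-1, 1], [-2, 1]]  ->  [[5706, -985], [-27551, 4756]]
... * rho(a^-1) = [[-5, -1], [-4, -1]]  ->  [[-24590, -4721], [118731, 22795]]
... * rho(b) = [[1, -1], [2, -1]]  ->  [[-34032, 29311], [164321, -141526]]
... * rho(a) = [[-1, 1], [4, -5]]  ->  [[151276, -180587], [-730425, 871951]]
... * rho(c) = [[0, 1], [-1, 1]]  ->  [[180587, -29311], [-871951, 141526]]
tr = 180587 + 141526 = 322113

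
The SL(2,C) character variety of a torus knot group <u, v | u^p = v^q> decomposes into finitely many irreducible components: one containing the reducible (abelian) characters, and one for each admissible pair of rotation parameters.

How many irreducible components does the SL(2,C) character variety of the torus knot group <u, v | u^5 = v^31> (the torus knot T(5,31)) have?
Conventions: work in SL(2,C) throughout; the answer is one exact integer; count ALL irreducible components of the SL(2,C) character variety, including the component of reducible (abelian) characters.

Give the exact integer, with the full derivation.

61

For T(5,31): irreducibility forces the central element u^5 = v^31 to one of +I, -I.
On an irreducible component, tr(u) is locked at 2*cos(pi*alpha/5) for some alpha in 1..4, and tr(v) at 2*cos(pi*beta/31) for some beta in 1..30.
Consistency of u^5 = (-1)^alpha I with v^31 = (-1)^beta I forces alpha = beta (mod 2).
count pairs: odd alpha (2 choices) x odd beta (15), plus even alpha (2) x even beta (15): 2*15 + 2*15 = 60.
Total: 60 irreducible-character components + 1 reducible (abelian) component = 61.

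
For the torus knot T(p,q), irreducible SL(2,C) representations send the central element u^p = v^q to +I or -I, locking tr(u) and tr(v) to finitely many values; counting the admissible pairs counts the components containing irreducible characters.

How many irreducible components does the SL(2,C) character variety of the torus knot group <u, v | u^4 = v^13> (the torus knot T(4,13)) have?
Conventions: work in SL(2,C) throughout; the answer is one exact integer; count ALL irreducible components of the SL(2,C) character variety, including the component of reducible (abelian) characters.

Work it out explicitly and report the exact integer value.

19

Gamma = < u, v | u^4 = v^13 > (torus knot T(4,13)); the central element u^4 = v^13 acts as +I or -I in any irreducible SL(2,C) representation.
So on each irreducible component the traces are pinned: tr(u) = 2*cos(pi*alpha/4) with 1 <= alpha <= 3, tr(v) = 2*cos(pi*beta/13) with 1 <= beta <= 12.
The two central values (-1)^alpha I and (-1)^beta I must be the same matrix, so alpha and beta share a parity.
Counting: 2 odd alphas x 6 odd betas + 1 even alphas x 6 even betas = 12 + 6 = 18.
That is 18 components of irreducible characters, and with the reducible (abelian) component the total is 19.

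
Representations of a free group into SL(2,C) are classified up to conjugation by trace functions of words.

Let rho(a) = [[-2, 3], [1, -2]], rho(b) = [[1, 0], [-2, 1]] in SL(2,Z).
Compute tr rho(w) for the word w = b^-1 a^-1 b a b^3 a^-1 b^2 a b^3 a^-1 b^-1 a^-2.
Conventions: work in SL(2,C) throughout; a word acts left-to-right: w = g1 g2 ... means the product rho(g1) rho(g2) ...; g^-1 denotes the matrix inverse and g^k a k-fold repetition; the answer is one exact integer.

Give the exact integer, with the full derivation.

rho(b^-1) = [[1, 0], [2, 1]]
... * rho(a^-1) = [[-2, -3], [-1, -2]]  ->  [[-2, -3], [-5, -8]]
... * rho(b) = [[1, 0], [-2, 1]]  ->  [[4, -3], [11, -8]]
... * rho(a) = [[-2, 3], [1, -2]]  ->  [[-11, 18], [-30, 49]]
... * rho(b) = [[1, 0], [-2, 1]]  ->  [[-47, 18], [-128, 49]]
... * rho(b) = [[1, 0], [-2, 1]]  ->  [[-83, 18], [-226, 49]]
... * rho(b) = [[1, 0], [-2, 1]]  ->  [[-119, 18], [-324, 49]]
... * rho(a^-1) = [[-2, -3], [-1, -2]]  ->  [[220, 321], [599, 874]]
... * rho(b) = [[1, 0], [-2, 1]]  ->  [[-422, 321], [-1149, 874]]
... * rho(b) = [[1, 0], [-2, 1]]  ->  [[-1064, 321], [-2897, 874]]
... * rho(a) = [[-2, 3], [1, -2]]  ->  [[2449, -3834], [6668, -10439]]
... * rho(b) = [[1, 0], [-2, 1]]  ->  [[10117, -3834], [27546, -10439]]
... * rho(b) = [[1, 0], [-2, 1]]  ->  [[17785, -3834], [48424, -10439]]
... * rho(b) = [[1, 0], [-2, 1]]  ->  [[25453, -3834], [69302, -10439]]
... * rho(a^-1) = [[-2, -3], [-1, -2]]  ->  [[-47072, -68691], [-128165, -187028]]
... * rho(b^-1) = [[1, 0], [2, 1]]  ->  [[-184454, -68691], [-502221, -187028]]
... * rho(a^-1) = [[-2, -3], [-1, -2]]  ->  [[437599, 690744], [1191470, 1880719]]
... * rho(a^-1) = [[-2, -3], [-1, -2]]  ->  [[-1565942, -2694285], [-4263659, -7335848]]
tr = -1565942 + -7335848 = -8901790

-8901790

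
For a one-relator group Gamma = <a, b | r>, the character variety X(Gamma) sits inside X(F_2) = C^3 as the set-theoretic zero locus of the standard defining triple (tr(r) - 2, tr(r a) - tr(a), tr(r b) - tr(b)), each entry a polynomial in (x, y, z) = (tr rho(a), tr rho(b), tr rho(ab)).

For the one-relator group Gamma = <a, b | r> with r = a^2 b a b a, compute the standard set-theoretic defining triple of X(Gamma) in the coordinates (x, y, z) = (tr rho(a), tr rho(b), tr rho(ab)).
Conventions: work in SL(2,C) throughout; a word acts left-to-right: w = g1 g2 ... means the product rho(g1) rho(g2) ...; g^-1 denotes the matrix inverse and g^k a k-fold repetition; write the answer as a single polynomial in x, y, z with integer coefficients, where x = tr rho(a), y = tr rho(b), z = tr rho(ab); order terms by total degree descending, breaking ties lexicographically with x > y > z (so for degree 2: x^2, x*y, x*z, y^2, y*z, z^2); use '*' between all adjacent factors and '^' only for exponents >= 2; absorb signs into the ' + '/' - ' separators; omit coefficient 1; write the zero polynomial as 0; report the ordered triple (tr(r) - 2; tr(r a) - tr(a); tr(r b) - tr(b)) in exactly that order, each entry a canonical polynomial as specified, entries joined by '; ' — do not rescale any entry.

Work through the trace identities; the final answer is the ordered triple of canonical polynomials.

tr(b a b a) = tr(b a)*tr(b a) - tr(1)   [split at repeated b] = z^2 - 2
tr(b a b) = tr(b)*tr(a b) - tr(a) = y*z - x
tr(b a b a^2) = tr(a)*tr(b a b a) - tr(b a b) = x*z^2 - y*z - x
tr(a^2 b a b a) = tr(a)*tr(b a b a^2) - tr(b a b a) = x^2*z^2 - x*y*z - x^2 - z^2 + 2
tr(a^2 b a b a^2) = tr(a)*tr(a^2 b a b a) - tr(a^2 b a b)   [square of a] = x^3*z^2 - x^2*y*z - x^3 - 2*x*z^2 + y*z + 3*x
tr(b a b a b a) = tr(a b)*tr(a b a b) - tr(a^-1 b^-1)   [split at a repeated a] = z^3 - 3*z
tr(a b a) = tr(a)*tr(b a) - tr(b)   [square of a] = x*z - y
tr(b a b a b) = tr(b)*tr(a b a b) - tr(a b a)   [square of b] = y*z^2 - x*z - y
tr(a^2 b a b a b) = tr(a)*tr(b a b a b a) - tr(b a b a b)   [square of a] = x*z^3 - y*z^2 - 2*x*z + y
assemble the triple (tr(r) - 2; tr(r a) - x; tr(r b) - y)

x^2*z^2 - x*y*z - x^2 - z^2; x^3*z^2 - x^2*y*z - x^3 - 2*x*z^2 + y*z + 2*x; x*z^3 - y*z^2 - 2*x*z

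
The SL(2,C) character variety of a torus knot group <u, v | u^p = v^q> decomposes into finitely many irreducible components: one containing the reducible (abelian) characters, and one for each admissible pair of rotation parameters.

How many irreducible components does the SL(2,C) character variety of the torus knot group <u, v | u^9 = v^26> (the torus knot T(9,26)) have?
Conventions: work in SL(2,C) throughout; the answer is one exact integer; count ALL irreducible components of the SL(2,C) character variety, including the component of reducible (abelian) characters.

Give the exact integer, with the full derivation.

101

For T(9,26): irreducibility forces the central element u^9 = v^26 to one of +I, -I.
This locks tr(u) to 2*cos(pi*alpha/9), alpha in 1..8, and tr(v) to 2*cos(pi*beta/26), beta in 1..25, on each component of irreducible characters.
Consistency of u^9 = (-1)^alpha I with v^26 = (-1)^beta I forces alpha = beta (mod 2).
Enumerate parity-matched pairs: 4*13 odd-odd plus 4*12 even-even gives 100.
Total: 100 irreducible-character components + 1 reducible (abelian) component = 101.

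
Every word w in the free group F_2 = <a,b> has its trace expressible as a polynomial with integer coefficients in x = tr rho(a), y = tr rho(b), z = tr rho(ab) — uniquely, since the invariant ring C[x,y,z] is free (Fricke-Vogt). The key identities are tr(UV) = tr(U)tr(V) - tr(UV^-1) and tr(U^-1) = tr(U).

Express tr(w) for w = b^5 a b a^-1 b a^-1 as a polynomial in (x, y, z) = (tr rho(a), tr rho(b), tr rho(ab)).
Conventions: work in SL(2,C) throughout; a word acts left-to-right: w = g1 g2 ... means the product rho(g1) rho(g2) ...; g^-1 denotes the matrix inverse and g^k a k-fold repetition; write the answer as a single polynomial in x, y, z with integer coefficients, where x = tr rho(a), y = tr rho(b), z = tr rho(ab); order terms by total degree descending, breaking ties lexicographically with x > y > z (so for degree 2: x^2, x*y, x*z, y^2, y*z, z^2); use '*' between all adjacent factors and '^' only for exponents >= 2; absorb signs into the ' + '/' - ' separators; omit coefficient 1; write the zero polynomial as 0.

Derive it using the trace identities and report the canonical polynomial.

x^2*y^6*z - x^3*y^5 - 2*x*y^5*z^2 - 2*x^2*y^4*z + y^4*z^3 + 3*x^3*y^3 + x*y^5 + 6*x*y^3*z^2 - 2*x^2*y^2*z - 2*y^4*z - 3*y^2*z^3 - x^3*y - 3*x*y^3 - 2*x*y*z^2 + x^2*z + 7*y^2*z + z^3 - 3*z

use: trace(a b^2) = trace(b) trace(a b) - trace(a) = y*z - x
use: trace(b a b^2) = trace(b) trace(a b^2) - trace(a b) = y^2*z - x*y - z
trace(b^2 a b^2) = trace(b) trace(b a b^2) - trace(b a b) = y^3*z - x*y^2 - 2*y*z + x
use: trace(b^3 a b^2) = trace(b) trace(b^2 a b^2) - trace(b^2 a b) = y^4*z - x*y^3 - 3*y^2*z + 2*x*y + z
use: trace(b a b^5) = trace(b) trace(b^3 a b^2) - trace(b^3 a b) = y^5*z - x*y^4 - 4*y^3*z + 3*x*y^2 + 3*y*z - x
trace(b^6 a b) = trace(b) trace(b a b^5) - trace(b a b^4) = y^6*z - x*y^5 - 5*y^4*z + 4*x*y^3 + 6*y^2*z - 3*x*y - z
apply: trace(a b a b) = trace(a b) trace(a b) - trace(1) = z^2 - 2
trace(a b a) = trace(a) trace(b a) - trace(b) = x*z - y
apply: trace(a b a b^2) = trace(b) trace(a b a b) - trace(a b a) = y*z^2 - x*z - y
use: trace(b^2 a b a b) = trace(b) trace(a b a b^2) - trace(a b a b) = y^2*z^2 - x*y*z - y^2 - z^2 + 2
use: trace(b^3 a b a b) = trace(b) trace(b^2 a b a b) - trace(b^2 a b a) = y^3*z^2 - x*y^2*z - y^3 - 2*y*z^2 + x*z + 3*y
trace(a b a b^5) = trace(b) trace(b^3 a b a b) - trace(b^3 a b a) = y^4*z^2 - x*y^3*z - y^4 - 3*y^2*z^2 + 2*x*y*z + 4*y^2 + z^2 - 2
use: trace(b^6 a b a) = trace(b) trace(a b a b^5) - trace(a b a b^4) = y^5*z^2 - x*y^4*z - y^5 - 4*y^3*z^2 + 3*x*y^2*z + 5*y^3 + 3*y*z^2 - x*z - 5*y
use: trace(b^5 a b a^-1 b) = trace(b^6 a b) trace(a) - trace(b^6 a b a) = x*y^6*z - x^2*y^5 - y^5*z^2 - 4*x*y^4*z + 4*x^2*y^3 + y^5 + 4*y^3*z^2 + 3*x*y^2*z - 3*x^2*y - 5*y^3 - 3*y*z^2 + 5*y
use: trace(b^2) = trace(b) trace(b) - trace(1) = y^2 - 2
apply: trace(a b^2 a) = trace(a) trace(b^2 a) - trace(b^2) = x*y*z - x^2 - y^2 + 2
trace(a b^2 a b^2) = trace(b) trace(a b^2 a b) - trace(a b^2 a) = y^2*z^2 - 2*x*y*z + x^2 - 2
trace(b a b^2 a b^2) = trace(b) trace(a b^2 a b^2) - trace(a b^2 a b) = y^3*z^2 - 2*x*y^2*z + x^2*y - y*z^2 + x*z - y
trace(a b^2 a b^4) = trace(b) trace(b a b^2 a b^2) - trace(b a b^2 a b) = y^4*z^2 - 2*x*y^3*z + x^2*y^2 - 2*y^2*z^2 + 3*x*y*z - x^2 - y^2 + 2
apply: trace(b a b^5 a b) = trace(b) trace(a b^2 a b^4) - trace(a b^2 a b^3) = y^5*z^2 - 2*x*y^4*z + x^2*y^3 - 3*y^3*z^2 + 5*x*y^2*z - 2*x^2*y - y^3 + y*z^2 - x*z + 3*y
apply: trace(a b a b a b) = trace(b a) trace(b a b a) - trace(b^-1 a^-1) = z^3 - 3*z
apply: trace(a b a b a) = trace(a) trace(b a b a) - trace(b a b) = x*z^2 - y*z - x
apply: trace(a b a b a b^2) = trace(b) trace(a b a b a b) - trace(a b a b a) = y*z^3 - x*z^2 - 2*y*z + x
trace(b a b a b a b^2) = trace(b) trace(a b a b a b^2) - trace(a b a b a b) = y^2*z^3 - x*y*z^2 - 2*y^2*z - z^3 + x*y + 3*z
apply: trace(b^3 a b a b a b) = trace(b) trace(b a b a b a b^2) - trace(b a b a b a b) = y^3*z^3 - x*y^2*z^2 - 2*y^3*z - 2*y*z^3 + x*y^2 + x*z^2 + 5*y*z - x
trace(b a b^5 a b a) = trace(b) trace(b^3 a b a b a b) - trace(b^3 a b a b a) = y^4*z^3 - x*y^3*z^2 - 2*y^4*z - 3*y^2*z^3 + x*y^3 + 2*x*y*z^2 + 7*y^2*z + z^3 - 2*x*y - 3*z
apply: trace(b^5 a b a^-1 b a) = trace(b a b^5 a b) trace(a) - trace(b a b^5 a b a) = x*y^5*z^2 - 2*x^2*y^4*z - y^4*z^3 + x^3*y^3 - 2*x*y^3*z^2 + 5*x^2*y^2*z + 2*y^4*z + 3*y^2*z^3 - 2*x^3*y - 2*x*y^3 - x*y*z^2 - x^2*z - 7*y^2*z - z^3 + 5*x*y + 3*z
trace(b^5 a b a^-1 b a^-1) = trace(b^5 a b a^-1 b) trace(a) - trace(b^5 a b a^-1 b a) = x^2*y^6*z - x^3*y^5 - 2*x*y^5*z^2 - 2*x^2*y^4*z + y^4*z^3 + 3*x^3*y^3 + x*y^5 + 6*x*y^3*z^2 - 2*x^2*y^2*z - 2*y^4*z - 3*y^2*z^3 - x^3*y - 3*x*y^3 - 2*x*y*z^2 + x^2*z + 7*y^2*z + z^3 - 3*z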